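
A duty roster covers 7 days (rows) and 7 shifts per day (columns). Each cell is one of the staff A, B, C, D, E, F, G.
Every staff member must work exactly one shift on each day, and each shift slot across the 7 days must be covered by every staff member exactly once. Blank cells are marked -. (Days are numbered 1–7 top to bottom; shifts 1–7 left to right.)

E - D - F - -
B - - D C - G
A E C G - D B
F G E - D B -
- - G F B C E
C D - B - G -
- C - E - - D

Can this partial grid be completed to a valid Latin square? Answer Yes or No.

Day 3, shift 5: day 3 together with shift 5 already contain {A, B, C, D, E, F, G} — every symbol — so nothing can go there. The grid has no valid completion.

No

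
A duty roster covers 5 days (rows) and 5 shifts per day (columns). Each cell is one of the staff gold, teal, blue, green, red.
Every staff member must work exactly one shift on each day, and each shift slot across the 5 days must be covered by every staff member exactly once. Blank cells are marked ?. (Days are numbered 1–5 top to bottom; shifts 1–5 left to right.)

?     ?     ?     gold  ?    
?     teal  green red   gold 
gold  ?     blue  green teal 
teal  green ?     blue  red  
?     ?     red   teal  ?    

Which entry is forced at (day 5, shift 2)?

gold

Day 1, shift 3: day 1 has {gold} and shift 3 has {blue, green, red}, leaving only teal.
Day 2, shift 1: day 2 has {gold, teal, green, red} and shift 1 has {gold, teal}, leaving only blue.
Day 3, shift 2: day 3 has {gold, teal, blue, green} and shift 2 has {teal, green}, leaving only red.
Day 1, shift 2: day 1 has {gold, teal} and shift 2 has {teal, green, red}, leaving only blue.
Day 5 already has {teal, red} and shift 2 already has {teal, blue, green, red}, so day 5, shift 2 must be gold.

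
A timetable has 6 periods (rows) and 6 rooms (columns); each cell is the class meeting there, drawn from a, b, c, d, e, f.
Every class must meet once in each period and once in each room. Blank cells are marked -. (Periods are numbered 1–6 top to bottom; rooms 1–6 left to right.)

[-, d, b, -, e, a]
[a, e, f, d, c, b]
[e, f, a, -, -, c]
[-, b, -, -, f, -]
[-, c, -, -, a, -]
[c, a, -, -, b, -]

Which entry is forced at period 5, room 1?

Period 1, room 1: period 1 has {a, b, d, e} and room 1 has {a, c, e}, leaving only f.
Period 1, room 4: period 1 has {a, b, d, e, f} and room 4 has {d}, leaving only c.
Period 3, room 4: period 3 has {a, c, e, f} and room 4 has {c, d}, leaving only b.
Period 3, room 5: period 3 has {a, b, c, e, f} and room 5 has {a, b, c, e, f}, leaving only d.
Period 4, room 1: period 4 has {b, f} and room 1 has {a, c, e, f}, leaving only d.
Period 5 already has {a, c} and room 1 already has {a, c, d, e, f}, so period 5, room 1 must be b.

b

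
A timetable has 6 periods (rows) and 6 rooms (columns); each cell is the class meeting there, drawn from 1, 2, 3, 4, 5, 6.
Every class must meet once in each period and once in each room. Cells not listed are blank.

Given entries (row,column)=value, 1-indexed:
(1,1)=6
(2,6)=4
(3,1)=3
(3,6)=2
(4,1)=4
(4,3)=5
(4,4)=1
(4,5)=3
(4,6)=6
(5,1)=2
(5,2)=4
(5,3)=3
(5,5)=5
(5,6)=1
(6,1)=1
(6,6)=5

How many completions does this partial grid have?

20

Period 1, room 2: eliminating its period and room leaves {1, 2, 3, 5}.
Period 1, room 3: eliminating its period and room leaves {1, 2, 4}.
Period 1, room 4: eliminating its period and room leaves {2, 3, 4, 5}.
Period 1, room 5: eliminating its period and room leaves {1, 2, 4}.
Period 1, room 6: eliminating its period and room leaves {3}.
Period 2, room 1: eliminating its period and room leaves {5}.
Period 2, room 2: eliminating its period and room leaves {1, 2, 3, 5, 6}.
Period 2, room 3: eliminating its period and room leaves {1, 2, 6}.
Period 2, room 4: eliminating its period and room leaves {2, 3, 5, 6}.
Period 2, room 5: eliminating its period and room leaves {1, 2, 6}.
Period 3, room 2: eliminating its period and room leaves {1, 5, 6}.
Period 3, room 3: eliminating its period and room leaves {1, 4, 6}.
Period 3, room 4: eliminating its period and room leaves {4, 5, 6}.
Period 3, room 5: eliminating its period and room leaves {1, 4, 6}.
Period 4, room 2: eliminating its period and room leaves {2}.
Period 5, room 4: eliminating its period and room leaves {6}.
Period 6, room 2: eliminating its period and room leaves {2, 3, 6}.
Period 6, room 3: eliminating its period and room leaves {2, 4, 6}.
Period 6, room 4: eliminating its period and room leaves {2, 3, 4, 6}.
Period 6, room 5: eliminating its period and room leaves {2, 4, 6}.
Enumerating the assignments across these blanks that avoid any period or room repeat gives 20 completions.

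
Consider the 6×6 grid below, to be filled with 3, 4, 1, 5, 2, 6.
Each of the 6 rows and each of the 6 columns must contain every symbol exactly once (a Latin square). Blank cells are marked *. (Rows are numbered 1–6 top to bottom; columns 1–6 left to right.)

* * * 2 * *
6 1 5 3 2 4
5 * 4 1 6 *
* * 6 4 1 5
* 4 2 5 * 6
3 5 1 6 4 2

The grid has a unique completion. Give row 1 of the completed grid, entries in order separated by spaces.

Row 1, column 3: row 1 has {2} and column 3 has {4, 1, 5, 2, 6}, leaving only 3.
Row 1, column 2: row 1 has {3, 2} and column 2 has {4, 1, 5}, leaving only 6.
Row 1, column 5: row 1 has {3, 2, 6} and column 5 has {4, 1, 2, 6}, leaving only 5.
Row 1, column 6: row 1 has {3, 5, 2, 6} and column 6 has {4, 5, 2, 6}, leaving only 1.
Row 1, column 1: row 1 has {3, 1, 5, 2, 6} and column 1 has {3, 5, 6}, leaving only 4.
So row 1 reads: 4 6 3 2 5 1.

4 6 3 2 5 1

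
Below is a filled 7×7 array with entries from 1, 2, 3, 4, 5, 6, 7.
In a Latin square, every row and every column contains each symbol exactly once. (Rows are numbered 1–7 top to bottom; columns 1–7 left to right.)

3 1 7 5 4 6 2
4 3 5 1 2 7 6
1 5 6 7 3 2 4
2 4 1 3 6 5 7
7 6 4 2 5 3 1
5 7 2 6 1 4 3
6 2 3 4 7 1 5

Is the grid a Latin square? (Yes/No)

Each row is a permutation of the 7 symbols, and so is each column.

Yes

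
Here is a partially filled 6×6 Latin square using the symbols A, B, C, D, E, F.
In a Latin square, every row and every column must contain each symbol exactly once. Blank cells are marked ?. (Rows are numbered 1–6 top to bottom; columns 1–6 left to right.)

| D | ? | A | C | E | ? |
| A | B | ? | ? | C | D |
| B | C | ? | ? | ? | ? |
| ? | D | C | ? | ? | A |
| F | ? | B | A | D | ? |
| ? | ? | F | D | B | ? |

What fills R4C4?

Row 1, column 2: row 1 has {A, C, D, E} and column 2 has {B, C, D}, leaving only F.
Row 1, column 6: row 1 has {A, C, D, E, F} and column 6 has {A, D}, leaving only B.
Row 2, column 3: row 2 has {A, B, C, D} and column 3 has {A, B, C, F}, leaving only E.
Row 2, column 4: row 2 has {A, B, C, D, E} and column 4 has {A, C, D}, leaving only F.
Row 3, column 3: row 3 has {B, C} and column 3 has {A, B, C, E, F}, leaving only D.
Row 3, column 4: row 3 has {B, C, D} and column 4 has {A, C, D, F}, leaving only E.
Row 4 already has {A, C, D} and column 4 already has {A, C, D, E, F}, so row 4, column 4 must be B.

B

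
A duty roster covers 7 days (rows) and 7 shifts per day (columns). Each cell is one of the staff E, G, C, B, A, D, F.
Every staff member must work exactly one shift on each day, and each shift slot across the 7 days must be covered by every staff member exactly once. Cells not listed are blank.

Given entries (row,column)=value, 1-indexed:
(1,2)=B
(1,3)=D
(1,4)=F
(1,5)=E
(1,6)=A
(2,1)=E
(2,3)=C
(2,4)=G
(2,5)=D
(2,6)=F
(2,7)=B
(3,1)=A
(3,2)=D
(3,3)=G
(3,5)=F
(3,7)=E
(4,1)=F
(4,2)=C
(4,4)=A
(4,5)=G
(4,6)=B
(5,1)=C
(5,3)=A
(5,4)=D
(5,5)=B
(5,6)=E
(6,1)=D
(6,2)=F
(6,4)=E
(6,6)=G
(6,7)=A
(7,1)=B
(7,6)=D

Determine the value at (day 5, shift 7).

Day 1, shift 1: day 1 has {E, B, A, D, F} and shift 1 has {E, C, B, A, D, F}, leaving only G.
Day 1, shift 7: day 1 has {E, G, B, A, D, F} and shift 7 has {E, B, A}, leaving only C.
Day 2, shift 2: day 2 has {E, G, C, B, D, F} and shift 2 has {C, B, D, F}, leaving only A.
Day 3, shift 6: day 3 has {E, G, A, D, F} and shift 6 has {E, G, B, A, D, F}, leaving only C.
Day 3, shift 4: day 3 has {E, G, C, A, D, F} and shift 4 has {E, G, A, D, F}, leaving only B.
Day 4, shift 3: day 4 has {G, C, B, A, F} and shift 3 has {G, C, A, D}, leaving only E.
Day 4, shift 7: day 4 has {E, G, C, B, A, F} and shift 7 has {E, C, B, A}, leaving only D.
Day 5, shift 2: day 5 has {E, C, B, A, D} and shift 2 has {C, B, A, D, F}, leaving only G.
Day 5 already has {E, G, C, B, A, D} and shift 7 already has {E, C, B, A, D}, so day 5, shift 7 must be F.

F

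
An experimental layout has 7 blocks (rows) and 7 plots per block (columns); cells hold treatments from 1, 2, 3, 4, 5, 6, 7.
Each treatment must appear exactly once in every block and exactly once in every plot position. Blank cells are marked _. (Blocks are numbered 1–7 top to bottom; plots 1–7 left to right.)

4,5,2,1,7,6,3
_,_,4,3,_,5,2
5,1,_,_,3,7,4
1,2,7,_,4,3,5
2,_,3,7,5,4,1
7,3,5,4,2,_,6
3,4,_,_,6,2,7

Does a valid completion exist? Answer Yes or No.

No block or plot among the givens repeats a symbol, and propagating forced cells runs into no contradiction.
One valid completion exists (for instance, 4 5 2 1 7 6 3 / 6 7 4 3 1 5 2 / 5 1 6 2 3 7 4 / 1 2 7 6 4 3 5 / 2 6 3 7 5 4 1 / 7 3 5 4 2 1 6 / 3 4 1 5 6 2 7).

Yes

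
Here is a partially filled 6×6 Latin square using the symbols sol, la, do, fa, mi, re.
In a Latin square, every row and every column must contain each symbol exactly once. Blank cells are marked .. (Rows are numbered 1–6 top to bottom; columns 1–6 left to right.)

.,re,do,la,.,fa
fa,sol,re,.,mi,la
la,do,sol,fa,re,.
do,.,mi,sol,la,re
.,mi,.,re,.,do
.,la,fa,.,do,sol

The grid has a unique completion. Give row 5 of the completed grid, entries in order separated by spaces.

Row 5, column 1: row 5 has {do, mi, re} and column 1 has {la, do, fa}, leaving only sol.
Row 5, column 3: row 5 has {sol, do, mi, re} and column 3 has {sol, do, fa, mi, re}, leaving only la.
Row 5, column 5: row 5 has {sol, la, do, mi, re} and column 5 has {la, do, mi, re}, leaving only fa.
So row 5 reads: sol mi la re fa do.

sol mi la re fa do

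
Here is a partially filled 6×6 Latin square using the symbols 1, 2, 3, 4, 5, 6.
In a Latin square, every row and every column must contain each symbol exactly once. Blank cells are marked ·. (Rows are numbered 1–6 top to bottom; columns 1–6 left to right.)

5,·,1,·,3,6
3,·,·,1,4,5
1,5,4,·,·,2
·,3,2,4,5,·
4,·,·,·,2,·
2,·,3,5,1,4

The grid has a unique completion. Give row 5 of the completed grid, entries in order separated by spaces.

4 1 5 6 2 3

Row 1, column 4: row 1 has {1, 3, 5, 6} and column 4 has {1, 4, 5}, leaving only 2.
Row 1, column 2: row 1 has {1, 2, 3, 5, 6} and column 2 has {3, 5}, leaving only 4.
Row 2, column 3: row 2 has {1, 3, 4, 5} and column 3 has {1, 2, 3, 4}, leaving only 6.
Row 5, column 3: row 5 has {2, 4} and column 3 has {1, 2, 3, 4, 6}, leaving only 5.
Row 2, column 2: row 2 has {1, 3, 4, 5, 6} and column 2 has {3, 4, 5}, leaving only 2.
Row 3, column 5: row 3 has {1, 2, 4, 5} and column 5 has {1, 2, 3, 4, 5}, leaving only 6.
Row 3, column 4: row 3 has {1, 2, 4, 5, 6} and column 4 has {1, 2, 4, 5}, leaving only 3.
Row 5, column 4: row 5 has {2, 4, 5} and column 4 has {1, 2, 3, 4, 5}, leaving only 6.
Row 5, column 2: row 5 has {2, 4, 5, 6} and column 2 has {2, 3, 4, 5}, leaving only 1.
Row 5, column 6: row 5 has {1, 2, 4, 5, 6} and column 6 has {2, 4, 5, 6}, leaving only 3.
So row 5 reads: 4 1 5 6 2 3.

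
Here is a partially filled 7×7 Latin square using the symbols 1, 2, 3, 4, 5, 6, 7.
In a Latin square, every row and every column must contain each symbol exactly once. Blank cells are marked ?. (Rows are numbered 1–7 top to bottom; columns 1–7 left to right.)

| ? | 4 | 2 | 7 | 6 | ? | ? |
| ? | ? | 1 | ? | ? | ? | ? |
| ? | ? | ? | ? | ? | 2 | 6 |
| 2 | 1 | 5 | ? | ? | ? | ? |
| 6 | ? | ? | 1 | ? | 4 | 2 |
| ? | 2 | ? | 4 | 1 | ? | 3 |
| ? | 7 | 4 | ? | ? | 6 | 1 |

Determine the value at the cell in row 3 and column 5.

Row 1, column 7: row 1 has {2, 4, 6, 7} and column 7 has {1, 2, 3, 6}, leaving only 5.
Row 3, column 5 is narrowed to {3, 4, 5, 7}.
If it were 3, then row 3, column 4 would be left with no valid symbol.
If it were 5, then row 3, column 4 would be left with no valid symbol.
If it were 7, then row 3, column 4 would be left with no valid symbol.
So row 3, column 5 must be 4.

4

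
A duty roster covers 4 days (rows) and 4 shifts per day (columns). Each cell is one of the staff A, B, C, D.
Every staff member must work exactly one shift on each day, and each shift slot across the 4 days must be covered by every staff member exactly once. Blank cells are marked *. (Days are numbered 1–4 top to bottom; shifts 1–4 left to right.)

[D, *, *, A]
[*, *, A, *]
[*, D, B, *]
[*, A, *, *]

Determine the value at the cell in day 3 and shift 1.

A

Day 1, shift 3: day 1 has {A, D} and shift 3 has {A, B}, leaving only C.
Day 1, shift 2: day 1 has {A, C, D} and shift 2 has {A, D}, leaving only B.
Day 2, shift 2: day 2 has {A} and shift 2 has {A, B, D}, leaving only C.
Day 2, shift 1: day 2 has {A, C} and shift 1 has {D}, leaving only B.
Day 2, shift 4: day 2 has {A, B, C} and shift 4 has {A}, leaving only D.
Day 3, shift 4: day 3 has {B, D} and shift 4 has {A, D}, leaving only C.
Day 3 already has {B, C, D} and shift 1 already has {B, D}, so day 3, shift 1 must be A.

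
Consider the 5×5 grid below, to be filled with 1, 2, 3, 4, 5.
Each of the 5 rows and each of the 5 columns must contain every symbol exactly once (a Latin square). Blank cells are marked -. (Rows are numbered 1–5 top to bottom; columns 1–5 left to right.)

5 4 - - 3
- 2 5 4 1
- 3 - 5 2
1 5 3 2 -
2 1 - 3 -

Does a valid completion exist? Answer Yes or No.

No row or column among the givens repeats a symbol, and propagating forced cells runs into no contradiction.
One valid completion exists (for instance, 5 4 2 1 3 / 3 2 5 4 1 / 4 3 1 5 2 / 1 5 3 2 4 / 2 1 4 3 5).

Yes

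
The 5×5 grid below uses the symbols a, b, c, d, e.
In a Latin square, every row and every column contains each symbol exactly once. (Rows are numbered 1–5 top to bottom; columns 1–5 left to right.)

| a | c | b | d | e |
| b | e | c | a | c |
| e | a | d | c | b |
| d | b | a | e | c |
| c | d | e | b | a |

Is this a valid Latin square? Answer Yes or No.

Column 5 contains c twice (at rows 2 and 4), so it is not a permutation.

No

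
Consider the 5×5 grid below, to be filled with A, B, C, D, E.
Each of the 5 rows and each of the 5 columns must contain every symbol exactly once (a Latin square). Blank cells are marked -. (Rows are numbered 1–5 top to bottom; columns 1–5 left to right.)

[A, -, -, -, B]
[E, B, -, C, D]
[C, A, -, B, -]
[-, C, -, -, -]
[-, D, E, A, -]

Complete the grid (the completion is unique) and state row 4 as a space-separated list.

Row 1, column 2: row 1 has {A, B} and column 2 has {A, B, C, D}, leaving only E.
Row 1, column 4: row 1 has {A, B, E} and column 4 has {A, B, C}, leaving only D.
Row 4, column 4: row 4 has {C} and column 4 has {A, B, C, D}, leaving only E.
Row 4, column 5: row 4 has {C, E} and column 5 has {B, D}, leaving only A.
Row 1, column 3: row 1 has {A, B, D, E} and column 3 has {E}, leaving only C.
Row 2, column 3: row 2 has {B, C, D, E} and column 3 has {C, E}, leaving only A.
Row 3, column 3: row 3 has {A, B, C} and column 3 has {A, C, E}, leaving only D.
Row 4, column 3: row 4 has {A, C, E} and column 3 has {A, C, D, E}, leaving only B.
Row 4, column 1: row 4 has {A, B, C, E} and column 1 has {A, C, E}, leaving only D.
So row 4 reads: D C B E A.

D C B E A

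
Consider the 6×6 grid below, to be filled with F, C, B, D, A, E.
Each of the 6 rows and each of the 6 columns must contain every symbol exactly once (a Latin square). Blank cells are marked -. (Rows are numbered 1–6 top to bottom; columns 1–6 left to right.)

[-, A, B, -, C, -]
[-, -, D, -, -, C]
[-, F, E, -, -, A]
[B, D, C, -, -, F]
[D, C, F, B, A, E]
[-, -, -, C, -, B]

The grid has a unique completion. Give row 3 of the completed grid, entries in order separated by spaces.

C F E D B A

Row 3, column 1: row 3 has {F, A, E} and column 1 has {B, D}, leaving only C.
Row 3, column 4: row 3 has {F, C, A, E} and column 4 has {C, B}, leaving only D.
Row 3, column 5: row 3 has {F, C, D, A, E} and column 5 has {C, A}, leaving only B.
So row 3 reads: C F E D B A.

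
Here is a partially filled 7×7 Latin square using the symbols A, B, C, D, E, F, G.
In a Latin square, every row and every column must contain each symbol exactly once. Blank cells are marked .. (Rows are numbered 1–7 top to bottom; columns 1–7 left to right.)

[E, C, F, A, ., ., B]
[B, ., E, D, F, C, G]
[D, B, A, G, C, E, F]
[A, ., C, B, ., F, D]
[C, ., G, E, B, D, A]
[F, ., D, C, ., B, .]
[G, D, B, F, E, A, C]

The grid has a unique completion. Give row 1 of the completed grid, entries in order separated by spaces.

Row 1, column 6: row 1 has {A, B, C, E, F} and column 6 has {A, B, C, D, E, F}, leaving only G.
Row 1, column 5: row 1 has {A, B, C, E, F, G} and column 5 has {B, C, E, F}, leaving only D.
So row 1 reads: E C F A D G B.

E C F A D G B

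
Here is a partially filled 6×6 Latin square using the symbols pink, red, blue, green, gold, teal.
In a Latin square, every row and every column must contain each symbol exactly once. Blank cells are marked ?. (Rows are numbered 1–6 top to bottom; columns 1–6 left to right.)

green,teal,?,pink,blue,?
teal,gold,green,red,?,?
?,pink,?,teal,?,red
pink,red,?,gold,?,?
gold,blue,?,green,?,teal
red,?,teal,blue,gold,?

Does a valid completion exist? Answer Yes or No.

Yes

No row or column among the givens repeats a symbol, and propagating forced cells runs into no contradiction.
One valid completion exists (for instance, green teal red pink blue gold / teal gold green red pink blue / blue pink gold teal green red / pink red blue gold teal green / gold blue pink green red teal / red green teal blue gold pink).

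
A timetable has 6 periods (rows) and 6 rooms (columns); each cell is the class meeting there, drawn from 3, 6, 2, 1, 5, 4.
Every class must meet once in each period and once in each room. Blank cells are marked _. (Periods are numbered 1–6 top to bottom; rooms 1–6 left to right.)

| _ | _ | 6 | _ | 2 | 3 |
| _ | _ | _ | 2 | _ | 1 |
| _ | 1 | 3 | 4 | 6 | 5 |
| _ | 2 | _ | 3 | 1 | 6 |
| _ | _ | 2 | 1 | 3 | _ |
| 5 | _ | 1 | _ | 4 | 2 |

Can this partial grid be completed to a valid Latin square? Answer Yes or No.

Yes

No period or room among the givens repeats a symbol, and propagating forced cells runs into no contradiction.
One valid completion exists (for instance, 1 4 6 5 2 3 / 3 6 4 2 5 1 / 2 1 3 4 6 5 / 4 2 5 3 1 6 / 6 5 2 1 3 4 / 5 3 1 6 4 2).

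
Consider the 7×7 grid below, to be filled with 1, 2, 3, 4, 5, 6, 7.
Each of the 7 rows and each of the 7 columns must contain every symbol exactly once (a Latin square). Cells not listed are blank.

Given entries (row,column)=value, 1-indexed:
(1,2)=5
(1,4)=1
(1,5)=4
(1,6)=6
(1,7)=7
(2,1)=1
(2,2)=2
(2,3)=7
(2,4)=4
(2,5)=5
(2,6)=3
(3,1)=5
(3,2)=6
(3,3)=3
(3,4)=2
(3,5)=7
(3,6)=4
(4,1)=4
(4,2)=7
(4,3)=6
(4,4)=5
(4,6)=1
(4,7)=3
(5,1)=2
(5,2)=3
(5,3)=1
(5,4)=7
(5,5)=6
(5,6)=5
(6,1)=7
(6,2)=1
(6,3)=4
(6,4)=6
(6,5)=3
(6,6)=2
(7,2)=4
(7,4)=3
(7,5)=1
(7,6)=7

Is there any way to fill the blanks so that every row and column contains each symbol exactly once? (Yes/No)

No row or column among the givens repeats a symbol, and propagating forced cells runs into no contradiction.
One valid completion exists (for instance, 3 5 2 1 4 6 7 / 1 2 7 4 5 3 6 / 5 6 3 2 7 4 1 / 4 7 6 5 2 1 3 / 2 3 1 7 6 5 4 / 7 1 4 6 3 2 5 / 6 4 5 3 1 7 2).

Yes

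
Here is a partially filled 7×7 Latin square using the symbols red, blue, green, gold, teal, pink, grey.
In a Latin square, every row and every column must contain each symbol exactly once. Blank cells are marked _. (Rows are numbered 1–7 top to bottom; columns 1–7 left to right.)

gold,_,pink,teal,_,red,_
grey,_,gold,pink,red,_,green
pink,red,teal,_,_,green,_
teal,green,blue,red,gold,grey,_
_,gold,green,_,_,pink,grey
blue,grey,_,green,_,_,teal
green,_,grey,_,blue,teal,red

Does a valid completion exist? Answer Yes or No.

No

Row 1, column 2: row 1 has {red, gold, teal, pink} and column 2 has {red, green, gold, grey}, so it must be blue.
Now row 1, column 7: row 1 together with column 7 already contain {red, blue, green, gold, teal, pink, grey} — every symbol — so nothing can go there. The grid has no valid completion.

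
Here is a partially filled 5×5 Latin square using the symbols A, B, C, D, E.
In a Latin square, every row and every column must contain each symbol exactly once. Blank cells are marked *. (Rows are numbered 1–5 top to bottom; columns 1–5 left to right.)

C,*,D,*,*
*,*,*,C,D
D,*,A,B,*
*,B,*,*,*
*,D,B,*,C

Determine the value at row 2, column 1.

B

Row 2, column 3: row 2 has {C, D} and column 3 has {A, B, D}, leaving only E.
Row 2, column 2: row 2 has {C, D, E} and column 2 has {B, D}, leaving only A.
Row 2 already has {A, C, D, E} and column 1 already has {C, D}, so row 2, column 1 must be B.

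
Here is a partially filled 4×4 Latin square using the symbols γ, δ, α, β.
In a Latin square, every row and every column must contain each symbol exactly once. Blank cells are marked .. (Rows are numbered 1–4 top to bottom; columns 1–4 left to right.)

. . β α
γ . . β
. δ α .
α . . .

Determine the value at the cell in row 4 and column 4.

Row 1, column 1: row 1 has {α, β} and column 1 has {γ, α}, leaving only δ.
Row 1, column 2: row 1 has {δ, α, β} and column 2 has {δ}, leaving only γ.
Row 2, column 2: row 2 has {γ, β} and column 2 has {γ, δ}, leaving only α.
Row 2, column 3: row 2 has {γ, α, β} and column 3 has {α, β}, leaving only δ.
Row 3, column 1: row 3 has {δ, α} and column 1 has {γ, δ, α}, leaving only β.
Row 3, column 4: row 3 has {δ, α, β} and column 4 has {α, β}, leaving only γ.
Row 4 already has {α} and column 4 already has {γ, α, β}, so row 4, column 4 must be δ.

δ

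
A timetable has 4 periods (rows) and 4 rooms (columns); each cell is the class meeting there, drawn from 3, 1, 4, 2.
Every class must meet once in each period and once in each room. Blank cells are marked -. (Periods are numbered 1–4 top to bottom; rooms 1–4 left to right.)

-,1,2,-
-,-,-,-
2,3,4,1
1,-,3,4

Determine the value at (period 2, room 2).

4

Period 1, room 4: period 1 has {1, 2} and room 4 has {1, 4}, leaving only 3.
Period 1, room 1: period 1 has {3, 1, 2} and room 1 has {1, 2}, leaving only 4.
Period 2, room 1: period 2 has {} and room 1 has {1, 4, 2}, leaving only 3.
Period 2, room 3: period 2 has {3} and room 3 has {3, 4, 2}, leaving only 1.
Period 2, room 4: period 2 has {3, 1} and room 4 has {3, 1, 4}, leaving only 2.
Period 2 already has {3, 1, 2} and room 2 already has {3, 1}, so period 2, room 2 must be 4.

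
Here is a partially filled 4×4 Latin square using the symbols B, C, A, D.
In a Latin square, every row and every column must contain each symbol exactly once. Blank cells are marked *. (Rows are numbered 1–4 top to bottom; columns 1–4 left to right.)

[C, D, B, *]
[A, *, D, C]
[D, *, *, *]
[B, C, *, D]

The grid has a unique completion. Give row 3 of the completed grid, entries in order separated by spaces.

D A C B

Row 1, column 4: row 1 has {B, C, D} and column 4 has {C, D}, leaving only A.
Row 3, column 4: row 3 has {D} and column 4 has {C, A, D}, leaving only B.
Row 3, column 2: row 3 has {B, D} and column 2 has {C, D}, leaving only A.
Row 3, column 3: row 3 has {B, A, D} and column 3 has {B, D}, leaving only C.
So row 3 reads: D A C B.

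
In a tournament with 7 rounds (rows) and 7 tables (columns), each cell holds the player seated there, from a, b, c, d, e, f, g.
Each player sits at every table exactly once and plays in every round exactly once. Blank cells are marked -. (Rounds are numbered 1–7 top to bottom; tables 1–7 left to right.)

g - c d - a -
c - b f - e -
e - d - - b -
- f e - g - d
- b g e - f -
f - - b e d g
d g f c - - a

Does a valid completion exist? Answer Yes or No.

Round 2, table 7: round 2 together with table 7 already contain {a, b, c, d, e, f, g} — every symbol — so nothing can go there. The grid has no valid completion.

No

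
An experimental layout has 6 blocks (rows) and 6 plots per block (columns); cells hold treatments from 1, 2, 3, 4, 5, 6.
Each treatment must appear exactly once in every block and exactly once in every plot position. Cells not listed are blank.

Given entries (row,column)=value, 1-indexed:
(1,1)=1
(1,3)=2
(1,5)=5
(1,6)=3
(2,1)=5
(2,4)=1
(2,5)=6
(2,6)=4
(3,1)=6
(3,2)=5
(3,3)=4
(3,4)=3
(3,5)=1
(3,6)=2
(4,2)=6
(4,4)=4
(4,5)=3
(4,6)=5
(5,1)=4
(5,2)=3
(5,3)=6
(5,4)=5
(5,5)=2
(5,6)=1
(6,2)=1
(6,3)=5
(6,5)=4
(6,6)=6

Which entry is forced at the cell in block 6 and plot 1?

Block 1, plot 2: block 1 has {1, 2, 3, 5} and plot 2 has {1, 3, 5, 6}, leaving only 4.
Block 1, plot 4: block 1 has {1, 2, 3, 4, 5} and plot 4 has {1, 3, 4, 5}, leaving only 6.
Block 2, plot 2: block 2 has {1, 4, 5, 6} and plot 2 has {1, 3, 4, 5, 6}, leaving only 2.
Block 2, plot 3: block 2 has {1, 2, 4, 5, 6} and plot 3 has {2, 4, 5, 6}, leaving only 3.
Block 4, plot 1: block 4 has {3, 4, 5, 6} and plot 1 has {1, 4, 5, 6}, leaving only 2.
Block 6 already has {1, 4, 5, 6} and plot 1 already has {1, 2, 4, 5, 6}, so block 6, plot 1 must be 3.

3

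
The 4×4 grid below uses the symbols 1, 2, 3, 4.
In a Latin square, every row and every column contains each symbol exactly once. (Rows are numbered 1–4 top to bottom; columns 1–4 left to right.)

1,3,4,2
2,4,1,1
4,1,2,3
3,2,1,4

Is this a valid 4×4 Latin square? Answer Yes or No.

Row 2 contains 1 twice (at columns 3 and 4), so it is not a permutation.

No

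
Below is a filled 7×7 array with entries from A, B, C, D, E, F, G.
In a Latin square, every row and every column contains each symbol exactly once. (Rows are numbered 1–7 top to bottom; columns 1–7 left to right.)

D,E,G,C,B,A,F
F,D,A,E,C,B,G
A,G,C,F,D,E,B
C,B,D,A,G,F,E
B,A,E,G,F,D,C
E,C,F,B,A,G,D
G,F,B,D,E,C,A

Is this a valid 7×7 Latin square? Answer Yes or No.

Yes

Each row is a permutation of the 7 symbols, and so is each column.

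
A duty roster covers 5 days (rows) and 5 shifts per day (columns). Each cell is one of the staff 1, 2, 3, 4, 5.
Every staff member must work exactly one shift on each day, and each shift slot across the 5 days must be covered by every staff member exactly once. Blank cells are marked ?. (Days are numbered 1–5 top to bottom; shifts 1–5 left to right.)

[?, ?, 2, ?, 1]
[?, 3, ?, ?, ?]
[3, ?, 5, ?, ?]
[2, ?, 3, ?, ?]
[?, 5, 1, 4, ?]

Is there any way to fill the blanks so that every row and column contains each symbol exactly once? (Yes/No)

Day 5, shift 1: day 5 together with shift 1 already contain {1, 2, 3, 4, 5} — every symbol — so nothing can go there. The grid has no valid completion.

No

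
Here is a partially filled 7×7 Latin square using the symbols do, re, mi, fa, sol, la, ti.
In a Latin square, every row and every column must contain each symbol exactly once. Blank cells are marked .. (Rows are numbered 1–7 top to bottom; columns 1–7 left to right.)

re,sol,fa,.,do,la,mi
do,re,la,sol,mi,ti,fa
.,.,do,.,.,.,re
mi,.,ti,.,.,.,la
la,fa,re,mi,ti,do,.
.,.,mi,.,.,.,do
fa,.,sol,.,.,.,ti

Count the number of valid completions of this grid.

Row 1, column 4: eliminating its row and column leaves {ti}.
Row 3, column 1: eliminating its row and column leaves {sol, ti}.
Row 3, column 2: eliminating its row and column leaves {mi, la, ti}.
Row 3, column 4: eliminating its row and column leaves {fa, la, ti}.
Row 3, column 5: eliminating its row and column leaves {fa, sol, la}.
Row 3, column 6: eliminating its row and column leaves {mi, fa, sol}.
Row 4, column 2: eliminating its row and column leaves {do}.
Row 4, column 4: eliminating its row and column leaves {do, re, fa}.
Row 4, column 5: eliminating its row and column leaves {re, fa, sol}.
Row 4, column 6: eliminating its row and column leaves {re, fa, sol}.
Row 5, column 7: eliminating its row and column leaves {sol}.
Row 6, column 1: eliminating its row and column leaves {sol, ti}.
Row 6, column 2: eliminating its row and column leaves {la, ti}.
Row 6, column 4: eliminating its row and column leaves {re, fa, la, ti}.
Row 6, column 5: eliminating its row and column leaves {re, fa, sol, la}.
Row 6, column 6: eliminating its row and column leaves {re, fa, sol}.
Row 7, column 2: eliminating its row and column leaves {do, mi, la}.
Row 7, column 4: eliminating its row and column leaves {do, re, la}.
Row 7, column 5: eliminating its row and column leaves {re, la}.
Row 7, column 6: eliminating its row and column leaves {re, mi}.
Enumerating the assignments across these blanks that avoid any row or column repeat gives 7 completions.

7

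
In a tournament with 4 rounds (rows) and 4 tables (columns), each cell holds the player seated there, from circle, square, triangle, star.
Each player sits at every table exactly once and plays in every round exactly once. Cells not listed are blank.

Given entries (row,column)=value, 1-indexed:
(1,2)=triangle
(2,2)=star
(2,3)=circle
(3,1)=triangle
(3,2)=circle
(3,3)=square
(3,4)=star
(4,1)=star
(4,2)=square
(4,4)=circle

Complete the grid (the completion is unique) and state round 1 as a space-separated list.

circle triangle star square

Round 1, table 3: round 1 has {triangle} and table 3 has {circle, square}, leaving only star.
Round 1, table 4: round 1 has {triangle, star} and table 4 has {circle, star}, leaving only square.
Round 1, table 1: round 1 has {square, triangle, star} and table 1 has {triangle, star}, leaving only circle.
So round 1 reads: circle triangle star square.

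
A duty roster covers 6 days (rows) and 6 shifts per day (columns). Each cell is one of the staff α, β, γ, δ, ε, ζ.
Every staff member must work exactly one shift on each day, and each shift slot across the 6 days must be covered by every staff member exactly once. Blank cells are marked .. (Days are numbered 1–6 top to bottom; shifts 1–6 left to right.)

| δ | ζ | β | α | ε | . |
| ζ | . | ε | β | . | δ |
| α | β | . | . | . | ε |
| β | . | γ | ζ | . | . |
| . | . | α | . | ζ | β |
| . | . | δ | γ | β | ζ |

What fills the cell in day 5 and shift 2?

Day 1, shift 6: day 1 has {α, β, δ, ε, ζ} and shift 6 has {β, δ, ε, ζ}, leaving only γ.
Day 3, shift 3: day 3 has {α, β, ε} and shift 3 has {α, β, γ, δ, ε}, leaving only ζ.
Day 3, shift 4: day 3 has {α, β, ε, ζ} and shift 4 has {α, β, γ, ζ}, leaving only δ.
Day 3, shift 5: day 3 has {α, β, δ, ε, ζ} and shift 5 has {β, ε, ζ}, leaving only γ.
Day 2, shift 5: day 2 has {β, δ, ε, ζ} and shift 5 has {β, γ, ε, ζ}, leaving only α.
Day 2, shift 2: day 2 has {α, β, δ, ε, ζ} and shift 2 has {β, ζ}, leaving only γ.
Day 4, shift 5: day 4 has {β, γ, ζ} and shift 5 has {α, β, γ, ε, ζ}, leaving only δ.
Day 4, shift 6: day 4 has {β, γ, δ, ζ} and shift 6 has {β, γ, δ, ε, ζ}, leaving only α.
Day 4, shift 2: day 4 has {α, β, γ, δ, ζ} and shift 2 has {β, γ, ζ}, leaving only ε.
Day 5 already has {α, β, ζ} and shift 2 already has {β, γ, ε, ζ}, so day 5, shift 2 must be δ.

δ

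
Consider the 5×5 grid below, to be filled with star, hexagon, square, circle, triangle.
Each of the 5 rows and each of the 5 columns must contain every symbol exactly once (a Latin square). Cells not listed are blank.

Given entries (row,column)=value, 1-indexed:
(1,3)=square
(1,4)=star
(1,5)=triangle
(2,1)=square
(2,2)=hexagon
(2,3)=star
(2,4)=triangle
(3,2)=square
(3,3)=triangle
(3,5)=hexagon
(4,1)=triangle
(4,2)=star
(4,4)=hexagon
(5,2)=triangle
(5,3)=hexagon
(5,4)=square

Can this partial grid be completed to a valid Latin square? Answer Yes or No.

No row or column among the givens repeats a symbol, and propagating forced cells runs into no contradiction.
One valid completion exists (for instance, hexagon circle square star triangle / square hexagon star triangle circle / star square triangle circle hexagon / triangle star circle hexagon square / circle triangle hexagon square star).

Yes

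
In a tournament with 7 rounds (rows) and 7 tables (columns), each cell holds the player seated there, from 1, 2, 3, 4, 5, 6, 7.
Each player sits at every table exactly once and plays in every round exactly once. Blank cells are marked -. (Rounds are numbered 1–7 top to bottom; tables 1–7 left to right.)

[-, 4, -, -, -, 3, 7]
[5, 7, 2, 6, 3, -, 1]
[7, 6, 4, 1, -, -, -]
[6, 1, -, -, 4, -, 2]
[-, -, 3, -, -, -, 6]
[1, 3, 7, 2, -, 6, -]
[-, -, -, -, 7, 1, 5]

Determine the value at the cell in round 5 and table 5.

1

Round 1, table 1: round 1 has {3, 4, 7} and table 1 has {1, 5, 6, 7}, leaving only 2.
Round 1, table 4: round 1 has {2, 3, 4, 7} and table 4 has {1, 2, 6}, leaving only 5.
Round 2, table 6: round 2 has {1, 2, 3, 5, 6, 7} and table 6 has {1, 3, 6}, leaving only 4.
Round 3, table 7: round 3 has {1, 4, 6, 7} and table 7 has {1, 2, 5, 6, 7}, leaving only 3.
Round 4, table 3: round 4 has {1, 2, 4, 6} and table 3 has {2, 3, 4, 7}, leaving only 5.
Round 4, table 6: round 4 has {1, 2, 4, 5, 6} and table 6 has {1, 3, 4, 6}, leaving only 7.
Round 4, table 4: round 4 has {1, 2, 4, 5, 6, 7} and table 4 has {1, 2, 5, 6}, leaving only 3.
Round 5, table 1: round 5 has {3, 6} and table 1 has {1, 2, 5, 6, 7}, leaving only 4.
Round 5, table 4: round 5 has {3, 4, 6} and table 4 has {1, 2, 3, 5, 6}, leaving only 7.
Round 6, table 5: round 6 has {1, 2, 3, 6, 7} and table 5 has {3, 4, 7}, leaving only 5.
Round 3, table 5: round 3 has {1, 3, 4, 6, 7} and table 5 has {3, 4, 5, 7}, leaving only 2.
Round 5 already has {3, 4, 6, 7} and table 5 already has {2, 3, 4, 5, 7}, so round 5, table 5 must be 1.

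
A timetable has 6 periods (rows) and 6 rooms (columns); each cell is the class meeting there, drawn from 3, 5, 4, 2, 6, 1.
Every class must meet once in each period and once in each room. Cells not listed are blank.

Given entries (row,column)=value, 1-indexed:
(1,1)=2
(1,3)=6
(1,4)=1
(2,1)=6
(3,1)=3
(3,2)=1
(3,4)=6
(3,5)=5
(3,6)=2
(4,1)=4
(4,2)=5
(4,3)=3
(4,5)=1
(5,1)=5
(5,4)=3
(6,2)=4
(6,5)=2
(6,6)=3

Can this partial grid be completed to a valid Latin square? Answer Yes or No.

Period 1, room 2: period 1 has {2, 6, 1} and room 2 has {5, 4, 1}, so it must be 3.
Period 1, room 5: period 1 has {3, 2, 6, 1} and room 5 has {5, 2, 1}, so it must be 4.
Period 1, room 6: period 1 has {3, 4, 2, 6, 1} and room 6 has {3, 2}, so it must be 5.
Period 2, room 2: period 2 has {6} and room 2 has {3, 5, 4, 1}, so it must be 2.
Period 2, room 5: period 2 has {2, 6} and room 5 has {5, 4, 2, 1}, so it must be 3.
Period 3, room 3: period 3 has {3, 5, 2, 6, 1} and room 3 has {3, 6}, so it must be 4.
Period 4, room 4: period 4 has {3, 5, 4, 1} and room 4 has {3, 6, 1}, so it must be 2.
Period 4, room 6: period 4 has {3, 5, 4, 2, 1} and room 6 has {3, 5, 2}, so it must be 6.
Period 5, room 2: period 5 has {3, 5} and room 2 has {3, 5, 4, 2, 1}, so it must be 6.
Now period 5, room 5: period 5 together with room 5 already contain {3, 5, 4, 2, 6, 1} — every symbol — so nothing can go there. The grid has no valid completion.

No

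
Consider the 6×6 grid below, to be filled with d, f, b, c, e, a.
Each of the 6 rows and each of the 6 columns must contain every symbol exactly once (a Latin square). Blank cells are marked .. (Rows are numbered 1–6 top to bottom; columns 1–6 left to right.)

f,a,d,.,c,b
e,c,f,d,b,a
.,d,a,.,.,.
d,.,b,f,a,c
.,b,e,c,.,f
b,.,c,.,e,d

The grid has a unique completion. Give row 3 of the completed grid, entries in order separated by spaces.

c d a b f e

Row 3, column 1: row 3 has {d, a} and column 1 has {d, f, b, e}, leaving only c.
Row 3, column 5: row 3 has {d, c, a} and column 5 has {b, c, e, a}, leaving only f.
Row 3, column 6: row 3 has {d, f, c, a} and column 6 has {d, f, b, c, a}, leaving only e.
Row 3, column 4: row 3 has {d, f, c, e, a} and column 4 has {d, f, c}, leaving only b.
So row 3 reads: c d a b f e.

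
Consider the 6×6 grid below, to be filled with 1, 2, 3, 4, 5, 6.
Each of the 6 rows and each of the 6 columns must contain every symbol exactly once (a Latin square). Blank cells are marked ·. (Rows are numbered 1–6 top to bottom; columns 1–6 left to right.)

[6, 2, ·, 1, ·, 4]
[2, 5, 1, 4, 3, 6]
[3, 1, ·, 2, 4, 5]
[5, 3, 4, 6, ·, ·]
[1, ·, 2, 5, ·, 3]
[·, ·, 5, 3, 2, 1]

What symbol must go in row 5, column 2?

Row 1, column 3: row 1 has {1, 2, 4, 6} and column 3 has {1, 2, 4, 5}, leaving only 3.
Row 1, column 5: row 1 has {1, 2, 3, 4, 6} and column 5 has {2, 3, 4}, leaving only 5.
Row 3, column 3: row 3 has {1, 2, 3, 4, 5} and column 3 has {1, 2, 3, 4, 5}, leaving only 6.
Row 4, column 5: row 4 has {3, 4, 5, 6} and column 5 has {2, 3, 4, 5}, leaving only 1.
Row 4, column 6: row 4 has {1, 3, 4, 5, 6} and column 6 has {1, 3, 4, 5, 6}, leaving only 2.
Row 5, column 5: row 5 has {1, 2, 3, 5} and column 5 has {1, 2, 3, 4, 5}, leaving only 6.
Row 5 already has {1, 2, 3, 5, 6} and column 2 already has {1, 2, 3, 5}, so row 5, column 2 must be 4.

4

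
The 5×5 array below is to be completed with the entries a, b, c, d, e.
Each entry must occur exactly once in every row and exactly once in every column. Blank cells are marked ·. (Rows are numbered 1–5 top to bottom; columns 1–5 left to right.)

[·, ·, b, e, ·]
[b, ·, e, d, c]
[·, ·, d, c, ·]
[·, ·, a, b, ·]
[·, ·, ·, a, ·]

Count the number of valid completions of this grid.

Row 1, column 1: eliminating its row and column leaves {a, c, d}.
Row 1, column 2: eliminating its row and column leaves {a, c, d}.
Row 1, column 5: eliminating its row and column leaves {a, d}.
Row 2, column 2: eliminating its row and column leaves {a}.
Row 3, column 1: eliminating its row and column leaves {a, e}.
Row 3, column 2: eliminating its row and column leaves {a, b, e}.
Row 3, column 5: eliminating its row and column leaves {a, b, e}.
Row 4, column 1: eliminating its row and column leaves {c, d, e}.
Row 4, column 2: eliminating its row and column leaves {c, d, e}.
Row 4, column 5: eliminating its row and column leaves {d, e}.
Row 5, column 1: eliminating its row and column leaves {c, d, e}.
Row 5, column 2: eliminating its row and column leaves {b, c, d, e}.
Row 5, column 3: eliminating its row and column leaves {c}.
Row 5, column 5: eliminating its row and column leaves {b, d, e}.
Enumerating the assignments across these blanks that avoid any row or column repeat gives 6 completions.

6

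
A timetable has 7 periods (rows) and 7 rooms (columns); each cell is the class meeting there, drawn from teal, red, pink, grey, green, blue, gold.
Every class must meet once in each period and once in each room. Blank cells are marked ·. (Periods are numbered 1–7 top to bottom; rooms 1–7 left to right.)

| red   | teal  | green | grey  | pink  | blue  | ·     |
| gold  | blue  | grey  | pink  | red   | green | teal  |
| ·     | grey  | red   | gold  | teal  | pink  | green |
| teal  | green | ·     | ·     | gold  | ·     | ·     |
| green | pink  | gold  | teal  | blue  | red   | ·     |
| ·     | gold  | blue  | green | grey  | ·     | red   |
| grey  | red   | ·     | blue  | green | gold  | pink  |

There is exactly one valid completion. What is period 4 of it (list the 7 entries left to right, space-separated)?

Period 4, room 3: period 4 has {teal, green, gold} and room 3 has {red, grey, green, blue, gold}, leaving only pink.
Period 4, room 4: period 4 has {teal, pink, green, gold} and room 4 has {teal, pink, grey, green, blue, gold}, leaving only red.
Period 4, room 6: period 4 has {teal, red, pink, green, gold} and room 6 has {red, pink, green, blue, gold}, leaving only grey.
Period 4, room 7: period 4 has {teal, red, pink, grey, green, gold} and room 7 has {teal, red, pink, green}, leaving only blue.
So period 4 reads: teal green pink red gold grey blue.

teal green pink red gold grey blue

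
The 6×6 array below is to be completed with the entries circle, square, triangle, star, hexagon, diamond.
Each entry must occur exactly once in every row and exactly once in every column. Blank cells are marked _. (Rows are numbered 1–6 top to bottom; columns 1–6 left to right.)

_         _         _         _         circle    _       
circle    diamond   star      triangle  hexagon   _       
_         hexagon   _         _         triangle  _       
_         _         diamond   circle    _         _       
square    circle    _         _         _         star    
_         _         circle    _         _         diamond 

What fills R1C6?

Row 2, column 6: row 2 has {circle, triangle, star, hexagon, diamond} and column 6 has {star, diamond}, leaving only square.
Row 3, column 3: row 3 has {triangle, hexagon} and column 3 has {circle, star, diamond}, leaving only square.
Row 3, column 6: row 3 has {square, triangle, hexagon} and column 6 has {square, star, diamond}, leaving only circle.
Row 5, column 5: row 5 has {circle, square, star} and column 5 has {circle, triangle, hexagon}, leaving only diamond.
Row 5, column 4: row 5 has {circle, square, star, diamond} and column 4 has {circle, triangle}, leaving only hexagon.
Row 5, column 3: row 5 has {circle, square, star, hexagon, diamond} and column 3 has {circle, square, star, diamond}, leaving only triangle.
Row 1, column 3: row 1 has {circle} and column 3 has {circle, square, triangle, star, diamond}, leaving only hexagon.
Row 1 already has {circle, hexagon} and column 6 already has {circle, square, star, diamond}, so row 1, column 6 must be triangle.

triangle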